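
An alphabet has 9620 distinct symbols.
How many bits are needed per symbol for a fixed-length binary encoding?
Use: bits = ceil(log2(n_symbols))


log2(9620) = 13.2318
Bracket: 2^13 = 8192 < 9620 <= 2^14 = 16384
So ceil(log2(9620)) = 14

bits = ceil(log2(9620)) = ceil(13.2318) = 14 bits


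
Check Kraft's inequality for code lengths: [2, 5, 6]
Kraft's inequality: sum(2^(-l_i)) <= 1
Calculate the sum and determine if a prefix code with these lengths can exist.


Sum = 2^(-2) + 2^(-5) + 2^(-6)
    = 0.25 + 0.03125 + 0.015625
    = 19/64 = 0.296875
Since 0.296875 <= 1, Kraft's inequality IS satisfied.
A prefix code with these lengths CAN exist.

Kraft sum = 0.296875. Satisfied.


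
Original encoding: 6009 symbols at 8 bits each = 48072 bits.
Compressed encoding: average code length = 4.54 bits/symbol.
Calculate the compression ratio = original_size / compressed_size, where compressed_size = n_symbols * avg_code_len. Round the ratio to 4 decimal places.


original_size = n_symbols * orig_bits = 6009 * 8 = 48072 bits
compressed_size = n_symbols * avg_code_len = 6009 * 4.54 = 27280.86 bits
ratio = original_size / compressed_size = 48072 / 27280.86 = 1.7621

Compression ratio = 1.7621


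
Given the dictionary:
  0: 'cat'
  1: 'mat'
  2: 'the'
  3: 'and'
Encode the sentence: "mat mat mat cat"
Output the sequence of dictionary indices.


Look up each word in the dictionary:
  'mat' -> 1
  'mat' -> 1
  'mat' -> 1
  'cat' -> 0

Encoded: [1, 1, 1, 0]


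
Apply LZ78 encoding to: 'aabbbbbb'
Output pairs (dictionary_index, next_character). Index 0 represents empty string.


LZ78 encoding steps:
Dictionary: {0: ''}
Step 1: w='' (idx 0), next='a' -> output (0, 'a'), add 'a' as idx 1
Step 2: w='a' (idx 1), next='b' -> output (1, 'b'), add 'ab' as idx 2
Step 3: w='' (idx 0), next='b' -> output (0, 'b'), add 'b' as idx 3
Step 4: w='b' (idx 3), next='b' -> output (3, 'b'), add 'bb' as idx 4
Step 5: w='bb' (idx 4), end of input -> output (4, '')


Encoded: [(0, 'a'), (1, 'b'), (0, 'b'), (3, 'b'), (4, '')]


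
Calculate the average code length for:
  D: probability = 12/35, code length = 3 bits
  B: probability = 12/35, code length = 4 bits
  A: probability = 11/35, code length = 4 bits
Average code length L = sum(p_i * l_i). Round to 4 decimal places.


Weighted contributions p_i * l_i:
  D: (12/35) * 3 = 36/35
  B: (12/35) * 4 = 48/35
  A: (11/35) * 4 = 44/35
Sum = (36 + 48 + 44)/35 = 128/35

L = 128/35 = 3.6571 bits/symbol


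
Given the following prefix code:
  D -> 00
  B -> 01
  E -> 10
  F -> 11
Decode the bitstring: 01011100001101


Decoding step by step:
Bits 01 -> B
Bits 01 -> B
Bits 11 -> F
Bits 00 -> D
Bits 00 -> D
Bits 11 -> F
Bits 01 -> B


Decoded message: BBFDDFB


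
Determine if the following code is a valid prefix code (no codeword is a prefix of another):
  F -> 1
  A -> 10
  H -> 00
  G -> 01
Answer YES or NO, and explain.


Checking each pair (does one codeword prefix another?):
  F='1' vs A='10': prefix -- VIOLATION

NO -- this is NOT a valid prefix code. F (1) is a prefix of A (10).


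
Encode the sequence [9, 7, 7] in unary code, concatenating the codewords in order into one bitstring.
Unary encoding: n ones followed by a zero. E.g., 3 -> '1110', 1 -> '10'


Encode each number as n ones followed by a terminating 0:
  9 -> 1111111110 (10 bits)
  7 -> 11111110 (8 bits)
  7 -> 11111110 (8 bits)
Total length = 10 + 8 + 8 = 26 bits.

Unary([9, 7, 7]) = 11111111101111111011111110 (26 bits)


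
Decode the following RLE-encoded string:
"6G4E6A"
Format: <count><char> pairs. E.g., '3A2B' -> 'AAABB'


Expanding each <count><char> pair:
  6G -> 'GGGGGG'
  4E -> 'EEEE'
  6A -> 'AAAAAA'

Decoded = GGGGGGEEEEAAAAAA


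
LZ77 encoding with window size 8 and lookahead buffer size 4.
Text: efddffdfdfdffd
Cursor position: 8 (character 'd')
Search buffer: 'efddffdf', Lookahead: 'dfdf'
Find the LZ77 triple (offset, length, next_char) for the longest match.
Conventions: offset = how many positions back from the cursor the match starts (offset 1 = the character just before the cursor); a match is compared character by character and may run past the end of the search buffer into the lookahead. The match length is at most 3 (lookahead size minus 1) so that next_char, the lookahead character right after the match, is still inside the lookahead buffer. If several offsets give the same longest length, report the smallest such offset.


Try each offset into the search buffer:
  offset=1 (pos 7, char 'f'): match length 0
  offset=2 (pos 6, char 'd'): match length 3
  offset=3 (pos 5, char 'f'): match length 0
  offset=4 (pos 4, char 'f'): match length 0
  offset=5 (pos 3, char 'd'): match length 2
  offset=6 (pos 2, char 'd'): match length 1
  offset=7 (pos 1, char 'f'): match length 0
  offset=8 (pos 0, char 'e'): match length 0
Longest match has length 3 at offset 2.
next_char = character at position 8 + 3 = 11 -> 'f'

Best match: offset=2, length=3 (matching 'dfd' starting at position 6)
LZ77 triple: (2, 3, 'f')


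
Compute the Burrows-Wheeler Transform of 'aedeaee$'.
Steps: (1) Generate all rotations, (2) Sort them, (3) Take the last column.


Rotations (sorted):
  0: $aedeaee -> last char: e
  1: aedeaee$ -> last char: $
  2: aee$aede -> last char: e
  3: deaee$ae -> last char: e
  4: e$aedeae -> last char: e
  5: eaee$aed -> last char: d
  6: edeaee$a -> last char: a
  7: ee$aedea -> last char: a


BWT = e$eeedaa


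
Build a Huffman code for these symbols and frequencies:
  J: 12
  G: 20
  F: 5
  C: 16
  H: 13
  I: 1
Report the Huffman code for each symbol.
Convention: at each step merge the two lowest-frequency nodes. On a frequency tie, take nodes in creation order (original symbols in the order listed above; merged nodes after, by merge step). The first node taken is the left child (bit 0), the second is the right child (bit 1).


Huffman tree construction:
Step 1: Merge I(1) + F(5) = 6
Step 2: Merge (I+F)(6) + J(12) = 18
Step 3: Merge H(13) + C(16) = 29
Step 4: Merge ((I+F)+J)(18) + G(20) = 38
Step 5: Merge (H+C)(29) + (((I+F)+J)+G)(38) = 67
Read each symbol's code off the tree from the root (left child = 0, right child = 1).

Codes:
  J: 101 (length 3)
  G: 11 (length 2)
  F: 1001 (length 4)
  C: 01 (length 2)
  H: 00 (length 2)
  I: 1000 (length 4)
Average code length: 158/67 = 2.3582 bits/symbol


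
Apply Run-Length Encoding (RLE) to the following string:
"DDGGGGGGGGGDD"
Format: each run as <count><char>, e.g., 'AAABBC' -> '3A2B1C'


Scanning runs left to right:
  i=0: run of 'D' x 2 -> '2D'
  i=2: run of 'G' x 9 -> '9G'
  i=11: run of 'D' x 2 -> '2D'

RLE = 2D9G2D


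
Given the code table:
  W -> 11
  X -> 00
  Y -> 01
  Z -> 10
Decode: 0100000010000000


Decoding:
01 -> Y
00 -> X
00 -> X
00 -> X
10 -> Z
00 -> X
00 -> X
00 -> X


Result: YXXXZXXX


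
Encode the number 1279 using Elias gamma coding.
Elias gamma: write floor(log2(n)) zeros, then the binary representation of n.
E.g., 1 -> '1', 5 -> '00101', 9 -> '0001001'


num_bits = floor(log2(1279)) + 1 = 11
leading_zeros = num_bits - 1 = 10
binary(1279) = 10011111111

Elias gamma(1279) = '0000000000' + '10011111111' = 000000000010011111111 (21 bits)


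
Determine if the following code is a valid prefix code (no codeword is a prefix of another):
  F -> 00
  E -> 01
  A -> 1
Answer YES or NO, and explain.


Checking each pair (does one codeword prefix another?):
  F='00' vs E='01': no prefix
  F='00' vs A='1': no prefix
  E='01' vs F='00': no prefix
  E='01' vs A='1': no prefix
  A='1' vs F='00': no prefix
  A='1' vs E='01': no prefix
No violation found over all pairs.

YES -- this is a valid prefix code. No codeword is a prefix of any other codeword.


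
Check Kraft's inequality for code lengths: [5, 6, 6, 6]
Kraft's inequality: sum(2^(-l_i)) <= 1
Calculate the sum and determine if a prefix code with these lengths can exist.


Sum = 2^(-5) + 2^(-6) + 2^(-6) + 2^(-6)
    = 0.03125 + 0.015625 + 0.015625 + 0.015625
    = 5/64 = 0.078125
Since 0.078125 <= 1, Kraft's inequality IS satisfied.
A prefix code with these lengths CAN exist.

Kraft sum = 0.078125. Satisfied.


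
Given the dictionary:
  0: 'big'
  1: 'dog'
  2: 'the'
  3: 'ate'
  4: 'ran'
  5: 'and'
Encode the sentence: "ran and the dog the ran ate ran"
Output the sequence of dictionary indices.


Look up each word in the dictionary:
  'ran' -> 4
  'and' -> 5
  'the' -> 2
  'dog' -> 1
  'the' -> 2
  'ran' -> 4
  'ate' -> 3
  'ran' -> 4

Encoded: [4, 5, 2, 1, 2, 4, 3, 4]


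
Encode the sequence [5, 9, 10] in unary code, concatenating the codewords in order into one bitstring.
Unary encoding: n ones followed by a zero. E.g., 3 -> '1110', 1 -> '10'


Encode each number as n ones followed by a terminating 0:
  5 -> 111110 (6 bits)
  9 -> 1111111110 (10 bits)
  10 -> 11111111110 (11 bits)
Total length = 6 + 10 + 11 = 27 bits.

Unary([5, 9, 10]) = 111110111111111011111111110 (27 bits)


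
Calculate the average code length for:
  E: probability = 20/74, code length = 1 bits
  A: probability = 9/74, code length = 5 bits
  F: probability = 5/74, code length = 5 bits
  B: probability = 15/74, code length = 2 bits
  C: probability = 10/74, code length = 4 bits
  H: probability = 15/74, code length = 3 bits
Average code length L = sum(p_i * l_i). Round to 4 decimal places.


Weighted contributions p_i * l_i:
  E: (20/74) * 1 = 20/74
  A: (9/74) * 5 = 45/74
  F: (5/74) * 5 = 25/74
  B: (15/74) * 2 = 30/74
  C: (10/74) * 4 = 40/74
  H: (15/74) * 3 = 45/74
Sum = (20 + 45 + 25 + 30 + 40 + 45)/74 = 205/74

L = 205/74 = 2.7703 bits/symbol


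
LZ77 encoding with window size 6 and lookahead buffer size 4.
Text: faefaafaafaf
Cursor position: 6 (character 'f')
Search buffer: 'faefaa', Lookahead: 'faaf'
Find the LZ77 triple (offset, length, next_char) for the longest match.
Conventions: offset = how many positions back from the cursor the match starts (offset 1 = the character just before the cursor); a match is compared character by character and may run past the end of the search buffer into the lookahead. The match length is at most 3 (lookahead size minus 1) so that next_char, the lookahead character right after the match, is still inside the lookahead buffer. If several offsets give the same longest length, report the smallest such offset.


Try each offset into the search buffer:
  offset=1 (pos 5, char 'a'): match length 0
  offset=2 (pos 4, char 'a'): match length 0
  offset=3 (pos 3, char 'f'): match length 3
  offset=4 (pos 2, char 'e'): match length 0
  offset=5 (pos 1, char 'a'): match length 0
  offset=6 (pos 0, char 'f'): match length 2
Longest match has length 3 at offset 3.
next_char = character at position 6 + 3 = 9 -> 'f'

Best match: offset=3, length=3 (matching 'faa' starting at position 3)
LZ77 triple: (3, 3, 'f')


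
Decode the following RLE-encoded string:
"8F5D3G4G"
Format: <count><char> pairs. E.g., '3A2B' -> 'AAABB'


Expanding each <count><char> pair:
  8F -> 'FFFFFFFF'
  5D -> 'DDDDD'
  3G -> 'GGG'
  4G -> 'GGGG'

Decoded = FFFFFFFFDDDDDGGGGGGG


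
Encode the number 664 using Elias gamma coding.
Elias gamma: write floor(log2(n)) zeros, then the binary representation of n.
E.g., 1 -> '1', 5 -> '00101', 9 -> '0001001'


num_bits = floor(log2(664)) + 1 = 10
leading_zeros = num_bits - 1 = 9
binary(664) = 1010011000

Elias gamma(664) = '000000000' + '1010011000' = 0000000001010011000 (19 bits)


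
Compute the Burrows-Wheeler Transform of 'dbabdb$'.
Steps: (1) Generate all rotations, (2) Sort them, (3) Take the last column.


Rotations (sorted):
  0: $dbabdb -> last char: b
  1: abdb$db -> last char: b
  2: b$dbabd -> last char: d
  3: babdb$d -> last char: d
  4: bdb$dba -> last char: a
  5: db$dbab -> last char: b
  6: dbabdb$ -> last char: $


BWT = bbddab$


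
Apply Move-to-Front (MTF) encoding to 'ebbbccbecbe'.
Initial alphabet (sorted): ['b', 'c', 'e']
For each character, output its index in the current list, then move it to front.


MTF encoding:
'e': index 2 in ['b', 'c', 'e'] -> ['e', 'b', 'c']
'b': index 1 in ['e', 'b', 'c'] -> ['b', 'e', 'c']
'b': index 0 in ['b', 'e', 'c'] -> ['b', 'e', 'c']
'b': index 0 in ['b', 'e', 'c'] -> ['b', 'e', 'c']
'c': index 2 in ['b', 'e', 'c'] -> ['c', 'b', 'e']
'c': index 0 in ['c', 'b', 'e'] -> ['c', 'b', 'e']
'b': index 1 in ['c', 'b', 'e'] -> ['b', 'c', 'e']
'e': index 2 in ['b', 'c', 'e'] -> ['e', 'b', 'c']
'c': index 2 in ['e', 'b', 'c'] -> ['c', 'e', 'b']
'b': index 2 in ['c', 'e', 'b'] -> ['b', 'c', 'e']
'e': index 2 in ['b', 'c', 'e'] -> ['e', 'b', 'c']


Output: [2, 1, 0, 0, 2, 0, 1, 2, 2, 2, 2]


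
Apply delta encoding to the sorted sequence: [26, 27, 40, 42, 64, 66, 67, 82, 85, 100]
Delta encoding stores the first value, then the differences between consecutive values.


First value: 26
Deltas:
  27 - 26 = 1
  40 - 27 = 13
  42 - 40 = 2
  64 - 42 = 22
  66 - 64 = 2
  67 - 66 = 1
  82 - 67 = 15
  85 - 82 = 3
  100 - 85 = 15


Delta encoded: [26, 1, 13, 2, 22, 2, 1, 15, 3, 15]


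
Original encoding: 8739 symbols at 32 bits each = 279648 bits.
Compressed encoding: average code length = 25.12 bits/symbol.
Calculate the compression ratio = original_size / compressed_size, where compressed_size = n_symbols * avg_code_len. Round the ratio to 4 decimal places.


original_size = n_symbols * orig_bits = 8739 * 32 = 279648 bits
compressed_size = n_symbols * avg_code_len = 8739 * 25.12 = 219523.68 bits
ratio = original_size / compressed_size = 279648 / 219523.68 = 1.2739

Compression ratio = 1.2739


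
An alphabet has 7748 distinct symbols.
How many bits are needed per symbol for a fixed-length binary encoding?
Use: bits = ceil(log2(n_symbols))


log2(7748) = 12.9196
Bracket: 2^12 = 4096 < 7748 <= 2^13 = 8192
So ceil(log2(7748)) = 13

bits = ceil(log2(7748)) = ceil(12.9196) = 13 bits


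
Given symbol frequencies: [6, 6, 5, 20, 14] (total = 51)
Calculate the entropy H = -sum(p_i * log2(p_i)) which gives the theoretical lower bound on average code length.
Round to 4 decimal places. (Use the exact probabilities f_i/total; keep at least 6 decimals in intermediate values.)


Per-symbol terms -p_i * log2(p_i) with p_i = f_i/51:
  p = 6/51 = 0.117647: log2(p) = -3.087463, -p*log2(p) = 0.363231
  p = 6/51 = 0.117647: log2(p) = -3.087463, -p*log2(p) = 0.363231
  p = 5/51 = 0.098039: log2(p) = -3.350497, -p*log2(p) = 0.328480
  p = 20/51 = 0.392157: log2(p) = -1.350497, -p*log2(p) = 0.529607
  p = 14/51 = 0.274510: log2(p) = -1.865070, -p*log2(p) = 0.511980
H = 0.363231 + 0.363231 + 0.328480 + 0.529607 + 0.511980 = 2.096529

H = 2.0965 bits/symbol


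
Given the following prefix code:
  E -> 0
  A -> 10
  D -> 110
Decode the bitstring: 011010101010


Decoding step by step:
Bits 0 -> E
Bits 110 -> D
Bits 10 -> A
Bits 10 -> A
Bits 10 -> A
Bits 10 -> A


Decoded message: EDAAAA


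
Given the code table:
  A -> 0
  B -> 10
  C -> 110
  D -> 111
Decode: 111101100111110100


Decoding:
111 -> D
10 -> B
110 -> C
0 -> A
111 -> D
110 -> C
10 -> B
0 -> A


Result: DBCADCBA


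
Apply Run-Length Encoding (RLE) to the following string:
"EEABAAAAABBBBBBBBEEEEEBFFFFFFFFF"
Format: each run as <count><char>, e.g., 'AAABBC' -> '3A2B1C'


Scanning runs left to right:
  i=0: run of 'E' x 2 -> '2E'
  i=2: run of 'A' x 1 -> '1A'
  i=3: run of 'B' x 1 -> '1B'
  i=4: run of 'A' x 5 -> '5A'
  i=9: run of 'B' x 8 -> '8B'
  i=17: run of 'E' x 5 -> '5E'
  i=22: run of 'B' x 1 -> '1B'
  i=23: run of 'F' x 9 -> '9F'

RLE = 2E1A1B5A8B5E1B9F


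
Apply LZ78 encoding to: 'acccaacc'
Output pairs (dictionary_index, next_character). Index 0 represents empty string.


LZ78 encoding steps:
Dictionary: {0: ''}
Step 1: w='' (idx 0), next='a' -> output (0, 'a'), add 'a' as idx 1
Step 2: w='' (idx 0), next='c' -> output (0, 'c'), add 'c' as idx 2
Step 3: w='c' (idx 2), next='c' -> output (2, 'c'), add 'cc' as idx 3
Step 4: w='a' (idx 1), next='a' -> output (1, 'a'), add 'aa' as idx 4
Step 5: w='cc' (idx 3), end of input -> output (3, '')


Encoded: [(0, 'a'), (0, 'c'), (2, 'c'), (1, 'a'), (3, '')]


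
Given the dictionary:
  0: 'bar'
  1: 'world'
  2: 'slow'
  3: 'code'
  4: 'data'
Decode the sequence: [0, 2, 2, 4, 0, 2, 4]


Look up each index in the dictionary:
  0 -> 'bar'
  2 -> 'slow'
  2 -> 'slow'
  4 -> 'data'
  0 -> 'bar'
  2 -> 'slow'
  4 -> 'data'

Decoded: "bar slow slow data bar slow data"


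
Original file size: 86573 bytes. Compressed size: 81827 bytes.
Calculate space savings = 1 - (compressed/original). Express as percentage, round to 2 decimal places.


ratio = compressed/original = 81827/86573 = 0.945179
savings = 1 - ratio = 1 - 0.945179 = 0.054821
as a percentage: 0.054821 * 100 = 5.48%

Space savings = 1 - 81827/86573 = 5.48%


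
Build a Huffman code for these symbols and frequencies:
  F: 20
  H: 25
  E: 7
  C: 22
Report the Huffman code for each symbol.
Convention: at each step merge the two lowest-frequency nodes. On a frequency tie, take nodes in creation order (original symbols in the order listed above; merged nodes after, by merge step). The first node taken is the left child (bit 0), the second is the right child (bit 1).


Huffman tree construction:
Step 1: Merge E(7) + F(20) = 27
Step 2: Merge C(22) + H(25) = 47
Step 3: Merge (E+F)(27) + (C+H)(47) = 74
Read each symbol's code off the tree from the root (left child = 0, right child = 1).

Codes:
  F: 01 (length 2)
  H: 11 (length 2)
  E: 00 (length 2)
  C: 10 (length 2)
Average code length: 148/74 = 2.0000 bits/symbol


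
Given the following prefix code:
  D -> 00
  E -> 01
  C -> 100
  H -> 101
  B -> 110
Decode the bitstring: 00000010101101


Decoding step by step:
Bits 00 -> D
Bits 00 -> D
Bits 00 -> D
Bits 101 -> H
Bits 01 -> E
Bits 101 -> H


Decoded message: DDDHEH


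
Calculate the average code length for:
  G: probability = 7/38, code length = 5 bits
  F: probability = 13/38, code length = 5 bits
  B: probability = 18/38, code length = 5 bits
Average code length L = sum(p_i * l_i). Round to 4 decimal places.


Weighted contributions p_i * l_i:
  G: (7/38) * 5 = 35/38
  F: (13/38) * 5 = 65/38
  B: (18/38) * 5 = 90/38
Sum = (35 + 65 + 90)/38 = 190/38

L = 190/38 = 5.0000 bits/symbol


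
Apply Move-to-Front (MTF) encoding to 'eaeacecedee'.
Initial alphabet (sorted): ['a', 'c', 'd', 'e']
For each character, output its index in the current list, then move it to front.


MTF encoding:
'e': index 3 in ['a', 'c', 'd', 'e'] -> ['e', 'a', 'c', 'd']
'a': index 1 in ['e', 'a', 'c', 'd'] -> ['a', 'e', 'c', 'd']
'e': index 1 in ['a', 'e', 'c', 'd'] -> ['e', 'a', 'c', 'd']
'a': index 1 in ['e', 'a', 'c', 'd'] -> ['a', 'e', 'c', 'd']
'c': index 2 in ['a', 'e', 'c', 'd'] -> ['c', 'a', 'e', 'd']
'e': index 2 in ['c', 'a', 'e', 'd'] -> ['e', 'c', 'a', 'd']
'c': index 1 in ['e', 'c', 'a', 'd'] -> ['c', 'e', 'a', 'd']
'e': index 1 in ['c', 'e', 'a', 'd'] -> ['e', 'c', 'a', 'd']
'd': index 3 in ['e', 'c', 'a', 'd'] -> ['d', 'e', 'c', 'a']
'e': index 1 in ['d', 'e', 'c', 'a'] -> ['e', 'd', 'c', 'a']
'e': index 0 in ['e', 'd', 'c', 'a'] -> ['e', 'd', 'c', 'a']


Output: [3, 1, 1, 1, 2, 2, 1, 1, 3, 1, 0]


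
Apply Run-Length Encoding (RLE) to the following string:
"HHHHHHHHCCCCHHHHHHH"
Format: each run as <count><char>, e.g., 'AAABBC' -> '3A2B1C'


Scanning runs left to right:
  i=0: run of 'H' x 8 -> '8H'
  i=8: run of 'C' x 4 -> '4C'
  i=12: run of 'H' x 7 -> '7H'

RLE = 8H4C7H


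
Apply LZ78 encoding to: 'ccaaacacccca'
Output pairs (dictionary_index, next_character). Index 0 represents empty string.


LZ78 encoding steps:
Dictionary: {0: ''}
Step 1: w='' (idx 0), next='c' -> output (0, 'c'), add 'c' as idx 1
Step 2: w='c' (idx 1), next='a' -> output (1, 'a'), add 'ca' as idx 2
Step 3: w='' (idx 0), next='a' -> output (0, 'a'), add 'a' as idx 3
Step 4: w='a' (idx 3), next='c' -> output (3, 'c'), add 'ac' as idx 4
Step 5: w='ac' (idx 4), next='c' -> output (4, 'c'), add 'acc' as idx 5
Step 6: w='c' (idx 1), next='c' -> output (1, 'c'), add 'cc' as idx 6
Step 7: w='a' (idx 3), end of input -> output (3, '')


Encoded: [(0, 'c'), (1, 'a'), (0, 'a'), (3, 'c'), (4, 'c'), (1, 'c'), (3, '')]


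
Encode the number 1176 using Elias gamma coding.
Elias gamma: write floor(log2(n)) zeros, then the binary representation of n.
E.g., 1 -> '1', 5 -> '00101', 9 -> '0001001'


num_bits = floor(log2(1176)) + 1 = 11
leading_zeros = num_bits - 1 = 10
binary(1176) = 10010011000

Elias gamma(1176) = '0000000000' + '10010011000' = 000000000010010011000 (21 bits)


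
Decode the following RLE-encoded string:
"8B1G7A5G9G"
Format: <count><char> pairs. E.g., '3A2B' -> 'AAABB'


Expanding each <count><char> pair:
  8B -> 'BBBBBBBB'
  1G -> 'G'
  7A -> 'AAAAAAA'
  5G -> 'GGGGG'
  9G -> 'GGGGGGGGG'

Decoded = BBBBBBBBGAAAAAAAGGGGGGGGGGGGGG


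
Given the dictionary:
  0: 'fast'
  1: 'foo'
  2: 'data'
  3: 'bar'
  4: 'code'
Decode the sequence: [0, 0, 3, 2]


Look up each index in the dictionary:
  0 -> 'fast'
  0 -> 'fast'
  3 -> 'bar'
  2 -> 'data'

Decoded: "fast fast bar data"


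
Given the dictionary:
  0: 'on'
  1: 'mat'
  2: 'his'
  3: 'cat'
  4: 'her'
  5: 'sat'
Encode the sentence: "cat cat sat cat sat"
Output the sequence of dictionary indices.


Look up each word in the dictionary:
  'cat' -> 3
  'cat' -> 3
  'sat' -> 5
  'cat' -> 3
  'sat' -> 5

Encoded: [3, 3, 5, 3, 5]


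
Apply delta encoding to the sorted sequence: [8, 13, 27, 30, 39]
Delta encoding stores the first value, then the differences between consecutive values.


First value: 8
Deltas:
  13 - 8 = 5
  27 - 13 = 14
  30 - 27 = 3
  39 - 30 = 9


Delta encoded: [8, 5, 14, 3, 9]


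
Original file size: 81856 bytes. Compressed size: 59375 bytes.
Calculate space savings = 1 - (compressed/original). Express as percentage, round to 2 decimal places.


ratio = compressed/original = 59375/81856 = 0.725359
savings = 1 - ratio = 1 - 0.725359 = 0.274641
as a percentage: 0.274641 * 100 = 27.46%

Space savings = 1 - 59375/81856 = 27.46%


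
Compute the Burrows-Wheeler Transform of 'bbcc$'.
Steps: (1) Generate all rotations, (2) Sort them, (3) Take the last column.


Rotations (sorted):
  0: $bbcc -> last char: c
  1: bbcc$ -> last char: $
  2: bcc$b -> last char: b
  3: c$bbc -> last char: c
  4: cc$bb -> last char: b


BWT = c$bcb


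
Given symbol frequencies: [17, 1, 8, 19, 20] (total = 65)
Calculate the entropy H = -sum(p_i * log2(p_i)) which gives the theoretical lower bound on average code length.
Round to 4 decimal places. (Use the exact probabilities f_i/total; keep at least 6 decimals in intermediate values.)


Per-symbol terms -p_i * log2(p_i) with p_i = f_i/65:
  p = 17/65 = 0.261538: log2(p) = -1.934905, -p*log2(p) = 0.506052
  p = 1/65 = 0.015385: log2(p) = -6.022368, -p*log2(p) = 0.092652
  p = 8/65 = 0.123077: log2(p) = -3.022368, -p*log2(p) = 0.371984
  p = 19/65 = 0.292308: log2(p) = -1.774440, -p*log2(p) = 0.518683
  p = 20/65 = 0.307692: log2(p) = -1.700440, -p*log2(p) = 0.523212
H = 0.506052 + 0.092652 + 0.371984 + 0.518683 + 0.523212 = 2.012583

H = 2.0126 bits/symbol


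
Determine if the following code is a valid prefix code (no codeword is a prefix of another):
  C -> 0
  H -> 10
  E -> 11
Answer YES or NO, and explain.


Checking each pair (does one codeword prefix another?):
  C='0' vs H='10': no prefix
  C='0' vs E='11': no prefix
  H='10' vs C='0': no prefix
  H='10' vs E='11': no prefix
  E='11' vs C='0': no prefix
  E='11' vs H='10': no prefix
No violation found over all pairs.

YES -- this is a valid prefix code. No codeword is a prefix of any other codeword.


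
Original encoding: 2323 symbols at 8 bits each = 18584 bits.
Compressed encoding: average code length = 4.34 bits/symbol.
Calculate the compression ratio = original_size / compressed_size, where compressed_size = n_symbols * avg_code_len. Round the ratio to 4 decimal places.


original_size = n_symbols * orig_bits = 2323 * 8 = 18584 bits
compressed_size = n_symbols * avg_code_len = 2323 * 4.34 = 10081.82 bits
ratio = original_size / compressed_size = 18584 / 10081.82 = 1.8433

Compression ratio = 1.8433


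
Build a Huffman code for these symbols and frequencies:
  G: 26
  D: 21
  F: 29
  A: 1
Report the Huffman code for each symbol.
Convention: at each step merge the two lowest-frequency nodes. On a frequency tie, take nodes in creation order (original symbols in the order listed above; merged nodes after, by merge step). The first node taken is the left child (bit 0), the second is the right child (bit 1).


Huffman tree construction:
Step 1: Merge A(1) + D(21) = 22
Step 2: Merge (A+D)(22) + G(26) = 48
Step 3: Merge F(29) + ((A+D)+G)(48) = 77
Read each symbol's code off the tree from the root (left child = 0, right child = 1).

Codes:
  G: 11 (length 2)
  D: 101 (length 3)
  F: 0 (length 1)
  A: 100 (length 3)
Average code length: 147/77 = 1.9091 bits/symbol


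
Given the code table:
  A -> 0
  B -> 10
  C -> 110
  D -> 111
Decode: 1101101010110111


Decoding:
110 -> C
110 -> C
10 -> B
10 -> B
110 -> C
111 -> D


Result: CCBBCD


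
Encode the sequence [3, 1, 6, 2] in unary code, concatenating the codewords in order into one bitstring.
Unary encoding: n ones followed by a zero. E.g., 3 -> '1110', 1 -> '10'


Encode each number as n ones followed by a terminating 0:
  3 -> 1110 (4 bits)
  1 -> 10 (2 bits)
  6 -> 1111110 (7 bits)
  2 -> 110 (3 bits)
Total length = 4 + 2 + 7 + 3 = 16 bits.

Unary([3, 1, 6, 2]) = 1110101111110110 (16 bits)


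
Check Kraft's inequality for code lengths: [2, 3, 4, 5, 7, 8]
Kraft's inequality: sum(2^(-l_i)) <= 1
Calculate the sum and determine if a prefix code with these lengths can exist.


Sum = 2^(-2) + 2^(-3) + 2^(-4) + 2^(-5) + 2^(-7) + 2^(-8)
    = 0.25 + 0.125 + 0.0625 + 0.03125 + 0.0078125 + 0.00390625
    = 123/256 = 0.48046875
Since 0.48046875 <= 1, Kraft's inequality IS satisfied.
A prefix code with these lengths CAN exist.

Kraft sum = 0.48046875. Satisfied.


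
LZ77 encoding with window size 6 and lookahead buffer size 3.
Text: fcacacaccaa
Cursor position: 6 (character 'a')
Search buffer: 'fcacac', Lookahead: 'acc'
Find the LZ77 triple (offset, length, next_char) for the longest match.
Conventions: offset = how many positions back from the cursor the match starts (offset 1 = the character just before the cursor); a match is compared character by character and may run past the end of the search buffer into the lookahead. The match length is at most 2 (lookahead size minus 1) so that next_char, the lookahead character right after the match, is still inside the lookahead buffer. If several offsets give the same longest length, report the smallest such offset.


Try each offset into the search buffer:
  offset=1 (pos 5, char 'c'): match length 0
  offset=2 (pos 4, char 'a'): match length 2
  offset=3 (pos 3, char 'c'): match length 0
  offset=4 (pos 2, char 'a'): match length 2
  offset=5 (pos 1, char 'c'): match length 0
  offset=6 (pos 0, char 'f'): match length 0
Longest match has length 2, found at offsets 2, 4; take the smallest, offset 2.
next_char = character at position 6 + 2 = 8 -> 'c'

Best match: offset=2, length=2 (matching 'ac' starting at position 4)
LZ77 triple: (2, 2, 'c')


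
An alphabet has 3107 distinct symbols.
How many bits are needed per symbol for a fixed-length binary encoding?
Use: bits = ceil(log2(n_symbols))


log2(3107) = 11.6013
Bracket: 2^11 = 2048 < 3107 <= 2^12 = 4096
So ceil(log2(3107)) = 12

bits = ceil(log2(3107)) = ceil(11.6013) = 12 bits


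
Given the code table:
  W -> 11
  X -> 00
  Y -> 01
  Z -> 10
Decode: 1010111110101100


Decoding:
10 -> Z
10 -> Z
11 -> W
11 -> W
10 -> Z
10 -> Z
11 -> W
00 -> X


Result: ZZWWZZWX


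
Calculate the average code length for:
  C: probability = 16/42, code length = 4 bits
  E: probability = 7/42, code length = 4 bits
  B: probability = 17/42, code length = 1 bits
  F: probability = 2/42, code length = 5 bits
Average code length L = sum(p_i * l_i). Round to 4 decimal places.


Weighted contributions p_i * l_i:
  C: (16/42) * 4 = 64/42
  E: (7/42) * 4 = 28/42
  B: (17/42) * 1 = 17/42
  F: (2/42) * 5 = 10/42
Sum = (64 + 28 + 17 + 10)/42 = 119/42

L = 119/42 = 2.8333 bits/symbol


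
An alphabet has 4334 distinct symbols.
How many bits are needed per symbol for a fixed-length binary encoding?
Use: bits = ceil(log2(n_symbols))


log2(4334) = 12.0815
Bracket: 2^12 = 4096 < 4334 <= 2^13 = 8192
So ceil(log2(4334)) = 13

bits = ceil(log2(4334)) = ceil(12.0815) = 13 bits


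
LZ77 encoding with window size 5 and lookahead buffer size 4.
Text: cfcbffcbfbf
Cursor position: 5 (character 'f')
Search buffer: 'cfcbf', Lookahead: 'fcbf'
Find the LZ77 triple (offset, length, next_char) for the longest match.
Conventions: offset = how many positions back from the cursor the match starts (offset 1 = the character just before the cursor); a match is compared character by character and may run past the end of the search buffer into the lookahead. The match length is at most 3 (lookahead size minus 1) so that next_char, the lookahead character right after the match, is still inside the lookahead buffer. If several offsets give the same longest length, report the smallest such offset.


Try each offset into the search buffer:
  offset=1 (pos 4, char 'f'): match length 1
  offset=2 (pos 3, char 'b'): match length 0
  offset=3 (pos 2, char 'c'): match length 0
  offset=4 (pos 1, char 'f'): match length 3
  offset=5 (pos 0, char 'c'): match length 0
Longest match has length 3 at offset 4.
next_char = character at position 5 + 3 = 8 -> 'f'

Best match: offset=4, length=3 (matching 'fcb' starting at position 1)
LZ77 triple: (4, 3, 'f')


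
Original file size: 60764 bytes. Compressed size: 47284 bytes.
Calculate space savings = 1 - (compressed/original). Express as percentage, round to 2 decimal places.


ratio = compressed/original = 47284/60764 = 0.778158
savings = 1 - ratio = 1 - 0.778158 = 0.221842
as a percentage: 0.221842 * 100 = 22.18%

Space savings = 1 - 47284/60764 = 22.18%


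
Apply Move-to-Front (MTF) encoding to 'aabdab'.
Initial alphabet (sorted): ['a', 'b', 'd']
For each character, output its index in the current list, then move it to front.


MTF encoding:
'a': index 0 in ['a', 'b', 'd'] -> ['a', 'b', 'd']
'a': index 0 in ['a', 'b', 'd'] -> ['a', 'b', 'd']
'b': index 1 in ['a', 'b', 'd'] -> ['b', 'a', 'd']
'd': index 2 in ['b', 'a', 'd'] -> ['d', 'b', 'a']
'a': index 2 in ['d', 'b', 'a'] -> ['a', 'd', 'b']
'b': index 2 in ['a', 'd', 'b'] -> ['b', 'a', 'd']


Output: [0, 0, 1, 2, 2, 2]


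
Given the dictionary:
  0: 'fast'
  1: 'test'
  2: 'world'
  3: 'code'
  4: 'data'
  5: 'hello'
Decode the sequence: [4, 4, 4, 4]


Look up each index in the dictionary:
  4 -> 'data'
  4 -> 'data'
  4 -> 'data'
  4 -> 'data'

Decoded: "data data data data"


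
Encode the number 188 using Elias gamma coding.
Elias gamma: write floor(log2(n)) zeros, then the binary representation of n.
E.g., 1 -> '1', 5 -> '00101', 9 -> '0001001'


num_bits = floor(log2(188)) + 1 = 8
leading_zeros = num_bits - 1 = 7
binary(188) = 10111100

Elias gamma(188) = '0000000' + '10111100' = 000000010111100 (15 bits)


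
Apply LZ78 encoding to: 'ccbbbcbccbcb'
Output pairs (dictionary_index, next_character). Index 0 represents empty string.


LZ78 encoding steps:
Dictionary: {0: ''}
Step 1: w='' (idx 0), next='c' -> output (0, 'c'), add 'c' as idx 1
Step 2: w='c' (idx 1), next='b' -> output (1, 'b'), add 'cb' as idx 2
Step 3: w='' (idx 0), next='b' -> output (0, 'b'), add 'b' as idx 3
Step 4: w='b' (idx 3), next='c' -> output (3, 'c'), add 'bc' as idx 4
Step 5: w='bc' (idx 4), next='c' -> output (4, 'c'), add 'bcc' as idx 5
Step 6: w='bc' (idx 4), next='b' -> output (4, 'b'), add 'bcb' as idx 6


Encoded: [(0, 'c'), (1, 'b'), (0, 'b'), (3, 'c'), (4, 'c'), (4, 'b')]


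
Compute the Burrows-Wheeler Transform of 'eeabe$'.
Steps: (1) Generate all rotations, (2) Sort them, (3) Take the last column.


Rotations (sorted):
  0: $eeabe -> last char: e
  1: abe$ee -> last char: e
  2: be$eea -> last char: a
  3: e$eeab -> last char: b
  4: eabe$e -> last char: e
  5: eeabe$ -> last char: $


BWT = eeabe$


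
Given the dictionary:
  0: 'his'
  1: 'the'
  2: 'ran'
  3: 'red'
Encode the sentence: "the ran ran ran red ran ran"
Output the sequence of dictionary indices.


Look up each word in the dictionary:
  'the' -> 1
  'ran' -> 2
  'ran' -> 2
  'ran' -> 2
  'red' -> 3
  'ran' -> 2
  'ran' -> 2

Encoded: [1, 2, 2, 2, 3, 2, 2]


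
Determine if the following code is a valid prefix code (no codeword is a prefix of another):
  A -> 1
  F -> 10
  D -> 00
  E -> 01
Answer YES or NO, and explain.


Checking each pair (does one codeword prefix another?):
  A='1' vs F='10': prefix -- VIOLATION

NO -- this is NOT a valid prefix code. A (1) is a prefix of F (10).


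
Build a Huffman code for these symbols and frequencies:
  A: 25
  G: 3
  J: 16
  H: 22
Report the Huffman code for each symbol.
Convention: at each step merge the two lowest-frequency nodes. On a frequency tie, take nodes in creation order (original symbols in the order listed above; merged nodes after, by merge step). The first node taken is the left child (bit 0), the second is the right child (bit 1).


Huffman tree construction:
Step 1: Merge G(3) + J(16) = 19
Step 2: Merge (G+J)(19) + H(22) = 41
Step 3: Merge A(25) + ((G+J)+H)(41) = 66
Read each symbol's code off the tree from the root (left child = 0, right child = 1).

Codes:
  A: 0 (length 1)
  G: 100 (length 3)
  J: 101 (length 3)
  H: 11 (length 2)
Average code length: 126/66 = 1.9091 bits/symbol


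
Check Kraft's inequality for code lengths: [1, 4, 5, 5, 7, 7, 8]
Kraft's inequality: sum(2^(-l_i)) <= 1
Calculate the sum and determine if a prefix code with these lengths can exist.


Sum = 2^(-1) + 2^(-4) + 2^(-5) + 2^(-5) + 2^(-7) + 2^(-7) + 2^(-8)
    = 0.5 + 0.0625 + 0.03125 + 0.03125 + 0.0078125 + 0.0078125 + 0.00390625
    = 165/256 = 0.64453125
Since 0.64453125 <= 1, Kraft's inequality IS satisfied.
A prefix code with these lengths CAN exist.

Kraft sum = 0.64453125. Satisfied.


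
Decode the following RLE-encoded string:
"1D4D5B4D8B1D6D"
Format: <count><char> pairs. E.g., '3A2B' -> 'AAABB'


Expanding each <count><char> pair:
  1D -> 'D'
  4D -> 'DDDD'
  5B -> 'BBBBB'
  4D -> 'DDDD'
  8B -> 'BBBBBBBB'
  1D -> 'D'
  6D -> 'DDDDDD'

Decoded = DDDDDBBBBBDDDDBBBBBBBBDDDDDDD


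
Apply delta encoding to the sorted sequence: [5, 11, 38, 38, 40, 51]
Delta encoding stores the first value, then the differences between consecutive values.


First value: 5
Deltas:
  11 - 5 = 6
  38 - 11 = 27
  38 - 38 = 0
  40 - 38 = 2
  51 - 40 = 11


Delta encoded: [5, 6, 27, 0, 2, 11]


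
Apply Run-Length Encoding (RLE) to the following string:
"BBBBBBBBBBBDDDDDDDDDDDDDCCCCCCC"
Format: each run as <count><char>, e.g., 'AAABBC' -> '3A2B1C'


Scanning runs left to right:
  i=0: run of 'B' x 11 -> '11B'
  i=11: run of 'D' x 13 -> '13D'
  i=24: run of 'C' x 7 -> '7C'

RLE = 11B13D7C


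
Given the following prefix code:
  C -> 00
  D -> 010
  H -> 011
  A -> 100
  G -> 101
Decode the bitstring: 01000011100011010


Decoding step by step:
Bits 010 -> D
Bits 00 -> C
Bits 011 -> H
Bits 100 -> A
Bits 011 -> H
Bits 010 -> D


Decoded message: DCHAHD


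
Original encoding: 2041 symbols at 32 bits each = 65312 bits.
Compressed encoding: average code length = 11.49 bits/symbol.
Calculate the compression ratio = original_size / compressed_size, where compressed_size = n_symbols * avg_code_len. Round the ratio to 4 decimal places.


original_size = n_symbols * orig_bits = 2041 * 32 = 65312 bits
compressed_size = n_symbols * avg_code_len = 2041 * 11.49 = 23451.09 bits
ratio = original_size / compressed_size = 65312 / 23451.09 = 2.785

Compression ratio = 2.785


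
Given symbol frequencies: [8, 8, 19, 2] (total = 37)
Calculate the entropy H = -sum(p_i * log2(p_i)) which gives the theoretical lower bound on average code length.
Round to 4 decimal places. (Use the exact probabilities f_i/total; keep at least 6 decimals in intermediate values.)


Per-symbol terms -p_i * log2(p_i) with p_i = f_i/37:
  p = 8/37 = 0.216216: log2(p) = -2.209453, -p*log2(p) = 0.477720
  p = 8/37 = 0.216216: log2(p) = -2.209453, -p*log2(p) = 0.477720
  p = 19/37 = 0.513514: log2(p) = -0.961526, -p*log2(p) = 0.493757
  p = 2/37 = 0.054054: log2(p) = -4.209453, -p*log2(p) = 0.227538
H = 0.477720 + 0.477720 + 0.493757 + 0.227538 = 1.676735

H = 1.6767 bits/symbol


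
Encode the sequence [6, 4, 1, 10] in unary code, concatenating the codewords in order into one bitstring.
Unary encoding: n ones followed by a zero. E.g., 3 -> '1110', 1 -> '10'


Encode each number as n ones followed by a terminating 0:
  6 -> 1111110 (7 bits)
  4 -> 11110 (5 bits)
  1 -> 10 (2 bits)
  10 -> 11111111110 (11 bits)
Total length = 7 + 5 + 2 + 11 = 25 bits.

Unary([6, 4, 1, 10]) = 1111110111101011111111110 (25 bits)


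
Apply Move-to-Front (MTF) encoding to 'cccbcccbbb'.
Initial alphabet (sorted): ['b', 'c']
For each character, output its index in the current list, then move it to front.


MTF encoding:
'c': index 1 in ['b', 'c'] -> ['c', 'b']
'c': index 0 in ['c', 'b'] -> ['c', 'b']
'c': index 0 in ['c', 'b'] -> ['c', 'b']
'b': index 1 in ['c', 'b'] -> ['b', 'c']
'c': index 1 in ['b', 'c'] -> ['c', 'b']
'c': index 0 in ['c', 'b'] -> ['c', 'b']
'c': index 0 in ['c', 'b'] -> ['c', 'b']
'b': index 1 in ['c', 'b'] -> ['b', 'c']
'b': index 0 in ['b', 'c'] -> ['b', 'c']
'b': index 0 in ['b', 'c'] -> ['b', 'c']


Output: [1, 0, 0, 1, 1, 0, 0, 1, 0, 0]


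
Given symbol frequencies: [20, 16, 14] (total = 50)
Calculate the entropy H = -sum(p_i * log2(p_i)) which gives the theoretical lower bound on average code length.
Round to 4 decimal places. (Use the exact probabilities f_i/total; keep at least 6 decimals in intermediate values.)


Per-symbol terms -p_i * log2(p_i) with p_i = f_i/50:
  p = 20/50 = 0.400000: log2(p) = -1.321928, -p*log2(p) = 0.528771
  p = 16/50 = 0.320000: log2(p) = -1.643856, -p*log2(p) = 0.526034
  p = 14/50 = 0.280000: log2(p) = -1.836501, -p*log2(p) = 0.514220
H = 0.528771 + 0.526034 + 0.514220 = 1.569025

H = 1.569 bits/symbol


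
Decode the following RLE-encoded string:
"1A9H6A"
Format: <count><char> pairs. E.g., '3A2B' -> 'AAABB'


Expanding each <count><char> pair:
  1A -> 'A'
  9H -> 'HHHHHHHHH'
  6A -> 'AAAAAA'

Decoded = AHHHHHHHHHAAAAAA


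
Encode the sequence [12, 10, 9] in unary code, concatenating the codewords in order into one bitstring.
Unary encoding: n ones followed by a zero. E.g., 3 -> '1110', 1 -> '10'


Encode each number as n ones followed by a terminating 0:
  12 -> 1111111111110 (13 bits)
  10 -> 11111111110 (11 bits)
  9 -> 1111111110 (10 bits)
Total length = 13 + 11 + 10 = 34 bits.

Unary([12, 10, 9]) = 1111111111110111111111101111111110 (34 bits)


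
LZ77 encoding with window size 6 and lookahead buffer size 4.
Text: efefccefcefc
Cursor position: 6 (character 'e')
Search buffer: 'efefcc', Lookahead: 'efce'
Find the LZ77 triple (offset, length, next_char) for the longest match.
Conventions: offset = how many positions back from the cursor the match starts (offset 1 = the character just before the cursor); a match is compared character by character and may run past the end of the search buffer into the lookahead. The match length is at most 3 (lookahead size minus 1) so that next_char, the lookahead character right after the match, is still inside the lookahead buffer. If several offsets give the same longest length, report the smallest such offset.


Try each offset into the search buffer:
  offset=1 (pos 5, char 'c'): match length 0
  offset=2 (pos 4, char 'c'): match length 0
  offset=3 (pos 3, char 'f'): match length 0
  offset=4 (pos 2, char 'e'): match length 3
  offset=5 (pos 1, char 'f'): match length 0
  offset=6 (pos 0, char 'e'): match length 2
Longest match has length 3 at offset 4.
next_char = character at position 6 + 3 = 9 -> 'e'

Best match: offset=4, length=3 (matching 'efc' starting at position 2)
LZ77 triple: (4, 3, 'e')


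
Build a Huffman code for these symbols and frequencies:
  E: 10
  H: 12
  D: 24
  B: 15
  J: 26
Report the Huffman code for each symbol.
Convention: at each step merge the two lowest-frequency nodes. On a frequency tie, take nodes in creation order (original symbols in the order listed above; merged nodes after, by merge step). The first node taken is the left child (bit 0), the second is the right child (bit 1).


Huffman tree construction:
Step 1: Merge E(10) + H(12) = 22
Step 2: Merge B(15) + (E+H)(22) = 37
Step 3: Merge D(24) + J(26) = 50
Step 4: Merge (B+(E+H))(37) + (D+J)(50) = 87
Read each symbol's code off the tree from the root (left child = 0, right child = 1).

Codes:
  E: 010 (length 3)
  H: 011 (length 3)
  D: 10 (length 2)
  B: 00 (length 2)
  J: 11 (length 2)
Average code length: 196/87 = 2.2529 bits/symbol
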